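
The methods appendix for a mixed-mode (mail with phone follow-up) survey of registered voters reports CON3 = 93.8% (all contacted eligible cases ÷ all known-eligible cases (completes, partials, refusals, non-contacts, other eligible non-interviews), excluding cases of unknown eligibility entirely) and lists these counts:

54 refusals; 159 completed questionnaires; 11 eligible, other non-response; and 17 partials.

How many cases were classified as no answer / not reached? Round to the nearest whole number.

16

Numerator: 159 + 17 + 54 + 11 = 241
CON3 = 241 / D = 0.938
D = 241 / 0.938 = 256.9
Rest of base = 241
no answer / not reached = 256.9 − 241 ≈ 16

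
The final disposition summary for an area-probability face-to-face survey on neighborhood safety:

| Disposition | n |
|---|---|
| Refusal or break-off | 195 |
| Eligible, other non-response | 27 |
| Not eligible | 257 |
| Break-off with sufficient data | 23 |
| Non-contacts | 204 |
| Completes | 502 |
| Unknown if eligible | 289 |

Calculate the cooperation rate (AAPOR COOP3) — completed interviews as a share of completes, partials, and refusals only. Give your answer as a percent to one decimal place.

Top: 502
Base: 502 + 23 + 195 = 720
COOP3 = 502 / 720 = 0.6972

69.7%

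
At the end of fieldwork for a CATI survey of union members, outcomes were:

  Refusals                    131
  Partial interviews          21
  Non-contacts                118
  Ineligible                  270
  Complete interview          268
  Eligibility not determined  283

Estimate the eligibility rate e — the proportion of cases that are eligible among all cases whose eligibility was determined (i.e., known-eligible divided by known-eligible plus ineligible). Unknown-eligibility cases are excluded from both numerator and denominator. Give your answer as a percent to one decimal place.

Determined eligible = 268 + 21 + 131 + 118 = 538
e = 538 / (538 + 270) = 538 / 808 = 0.6658

66.6%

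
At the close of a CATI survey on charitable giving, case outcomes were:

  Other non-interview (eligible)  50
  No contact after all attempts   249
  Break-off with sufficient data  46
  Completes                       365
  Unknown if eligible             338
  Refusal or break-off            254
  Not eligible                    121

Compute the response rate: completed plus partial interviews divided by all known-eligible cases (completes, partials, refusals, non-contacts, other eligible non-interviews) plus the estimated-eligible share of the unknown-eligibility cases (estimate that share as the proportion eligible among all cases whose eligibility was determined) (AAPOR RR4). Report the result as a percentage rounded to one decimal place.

32.5%

Numerator: 365 + 46 = 411
Eligible (known): 365 + 46 + 254 + 249 + 50 = 964
e = 964 / (964 + 121) = 964 / 1085 = 0.8885
e × U: 0.8885 × 338 = 300.31
Denominator: 964 + 300.31 = 1264.31
RR4 = 411 / 1264.31 = 0.3251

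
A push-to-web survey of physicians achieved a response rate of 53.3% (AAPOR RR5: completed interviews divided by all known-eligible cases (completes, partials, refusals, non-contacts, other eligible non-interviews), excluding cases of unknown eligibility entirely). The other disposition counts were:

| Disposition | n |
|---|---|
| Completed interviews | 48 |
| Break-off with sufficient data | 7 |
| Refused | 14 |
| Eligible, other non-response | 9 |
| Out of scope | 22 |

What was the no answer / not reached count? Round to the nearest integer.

12

RR5 = 48 / D = 0.533
D = 48 / 0.533 = 90.1
Rest of base = 78
no answer / not reached = 90.1 − 78 ≈ 12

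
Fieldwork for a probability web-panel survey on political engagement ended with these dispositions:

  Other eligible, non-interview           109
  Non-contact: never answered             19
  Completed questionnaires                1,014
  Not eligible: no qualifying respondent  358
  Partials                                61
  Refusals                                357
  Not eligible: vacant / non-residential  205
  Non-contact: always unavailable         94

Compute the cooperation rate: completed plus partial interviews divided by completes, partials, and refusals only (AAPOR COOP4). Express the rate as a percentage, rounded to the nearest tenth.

No answer / not reached = 19 + 94 = 113
Ineligible = 358 + 205 = 563
Numerator → 1014 + 61 = 1075
Base → 1014 + 61 + 357 = 1432
COOP4 = 1075 / 1432 = 0.7507

75.1%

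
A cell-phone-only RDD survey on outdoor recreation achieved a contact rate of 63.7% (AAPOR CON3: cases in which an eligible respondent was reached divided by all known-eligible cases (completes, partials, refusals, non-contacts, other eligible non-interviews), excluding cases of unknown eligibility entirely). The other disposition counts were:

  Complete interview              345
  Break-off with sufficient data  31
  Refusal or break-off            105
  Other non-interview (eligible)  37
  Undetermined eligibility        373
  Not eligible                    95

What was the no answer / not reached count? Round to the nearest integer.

Numerator: 345 + 31 + 105 + 37 = 518
CON3 = 518 / D = 0.637
D = 518 / 0.637 = 813.2
Remaining denominator categories sum to 518
no answer / not reached = 813.2 − 518 ≈ 295

295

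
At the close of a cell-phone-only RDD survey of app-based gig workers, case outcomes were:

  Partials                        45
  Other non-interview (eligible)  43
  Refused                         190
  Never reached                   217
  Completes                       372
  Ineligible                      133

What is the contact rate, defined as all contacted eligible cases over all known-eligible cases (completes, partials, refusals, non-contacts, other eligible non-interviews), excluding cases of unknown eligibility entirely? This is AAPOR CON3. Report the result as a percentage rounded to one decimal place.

75.0%

Top: 372 + 45 + 190 + 43 = 650
Base: 372 + 45 + 190 + 217 + 43 = 867
CON3 = 650 / 867 = 0.7497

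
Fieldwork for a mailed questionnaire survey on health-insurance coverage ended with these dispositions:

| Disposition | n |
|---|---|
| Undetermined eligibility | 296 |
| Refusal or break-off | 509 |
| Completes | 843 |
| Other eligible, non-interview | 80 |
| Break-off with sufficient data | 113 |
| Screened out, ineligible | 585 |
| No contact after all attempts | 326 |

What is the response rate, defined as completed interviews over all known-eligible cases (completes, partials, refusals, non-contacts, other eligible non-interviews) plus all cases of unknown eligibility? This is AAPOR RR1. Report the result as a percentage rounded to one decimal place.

38.9%

Numerator: 843
Denom: 843 + 113 + 509 + 326 + 80 + 296 = 2167
RR1 = 843 / 2167 = 0.3890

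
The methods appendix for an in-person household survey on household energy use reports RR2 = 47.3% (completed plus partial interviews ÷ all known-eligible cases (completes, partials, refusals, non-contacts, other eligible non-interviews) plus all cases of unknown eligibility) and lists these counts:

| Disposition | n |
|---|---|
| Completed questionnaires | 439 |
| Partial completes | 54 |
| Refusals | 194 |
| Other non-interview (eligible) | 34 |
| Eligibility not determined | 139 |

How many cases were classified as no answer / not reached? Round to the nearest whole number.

182

Numerator → 439 + 54 = 493
RR2 = 493 / D = 0.473
D = 493 / 0.473 = 1042.3
Remaining denominator categories sum to 860
no answer / not reached = 1042.3 − 860 ≈ 182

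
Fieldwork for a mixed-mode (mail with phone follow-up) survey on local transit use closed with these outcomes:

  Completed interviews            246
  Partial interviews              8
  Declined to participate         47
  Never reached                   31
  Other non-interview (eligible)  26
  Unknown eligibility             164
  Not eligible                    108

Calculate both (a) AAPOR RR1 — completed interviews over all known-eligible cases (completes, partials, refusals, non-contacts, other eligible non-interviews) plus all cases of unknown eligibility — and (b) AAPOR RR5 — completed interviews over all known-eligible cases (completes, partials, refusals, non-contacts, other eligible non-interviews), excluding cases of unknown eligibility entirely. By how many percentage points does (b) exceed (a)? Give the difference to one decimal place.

21.6

Top = 246
Denom = 246 + 8 + 47 + 31 + 26 + 164 = 522
RR1 = 246 / 522 = 0.4713
Denom = 246 + 8 + 47 + 31 + 26 = 358
RR5 = 246 / 358 = 0.6872
Difference = 68.72 − 47.13 = 21.59 percentage points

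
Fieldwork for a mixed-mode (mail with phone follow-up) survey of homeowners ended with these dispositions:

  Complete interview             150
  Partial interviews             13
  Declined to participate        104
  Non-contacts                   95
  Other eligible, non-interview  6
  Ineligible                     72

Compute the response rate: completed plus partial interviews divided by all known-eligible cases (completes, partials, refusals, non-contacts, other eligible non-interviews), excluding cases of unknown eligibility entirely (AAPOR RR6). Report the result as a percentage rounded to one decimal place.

44.3%

Top → 150 + 13 = 163
Base → 150 + 13 + 104 + 95 + 6 = 368
RR6 = 163 / 368 = 0.4429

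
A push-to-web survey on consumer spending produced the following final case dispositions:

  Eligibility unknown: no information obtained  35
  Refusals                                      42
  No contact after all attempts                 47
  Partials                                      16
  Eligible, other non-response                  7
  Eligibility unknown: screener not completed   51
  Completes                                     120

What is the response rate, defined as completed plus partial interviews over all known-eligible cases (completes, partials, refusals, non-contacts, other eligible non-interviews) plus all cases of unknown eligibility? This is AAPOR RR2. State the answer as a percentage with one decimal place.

Eligibility not determined = 51 + 35 = 86
Num = 120 + 16 = 136
Denom = 120 + 16 + 42 + 47 + 7 + 86 = 318
RR2 = 136 / 318 = 0.4277

42.8%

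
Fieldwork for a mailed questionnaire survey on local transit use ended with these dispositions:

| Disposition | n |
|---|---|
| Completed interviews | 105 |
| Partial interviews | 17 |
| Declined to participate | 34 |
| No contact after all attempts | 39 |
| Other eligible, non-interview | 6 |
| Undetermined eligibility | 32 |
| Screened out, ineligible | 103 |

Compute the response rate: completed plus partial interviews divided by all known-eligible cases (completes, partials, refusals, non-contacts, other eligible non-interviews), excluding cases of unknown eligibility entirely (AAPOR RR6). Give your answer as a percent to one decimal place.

Num: 105 + 17 = 122
Denom: 105 + 17 + 34 + 39 + 6 = 201
RR6 = 122 / 201 = 0.6070

60.7%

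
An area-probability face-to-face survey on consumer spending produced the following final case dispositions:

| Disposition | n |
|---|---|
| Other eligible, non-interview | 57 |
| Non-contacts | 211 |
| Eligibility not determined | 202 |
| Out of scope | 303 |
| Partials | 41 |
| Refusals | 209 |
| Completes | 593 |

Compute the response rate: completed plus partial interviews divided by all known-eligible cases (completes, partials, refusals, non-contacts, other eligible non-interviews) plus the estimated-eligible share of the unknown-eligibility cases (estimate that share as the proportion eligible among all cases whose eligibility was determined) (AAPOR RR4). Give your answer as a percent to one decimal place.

Num = 593 + 41 = 634
Eligible (known) = 593 + 41 + 209 + 211 + 57 = 1111
e = 1111 / (1111 + 303) = 1111 / 1414 = 0.7857
Estimated eligible among unknowns = 0.7857 × 202 = 158.71
Base = 1111 + 158.71 = 1269.71
RR4 = 634 / 1269.71 = 0.4993

49.9%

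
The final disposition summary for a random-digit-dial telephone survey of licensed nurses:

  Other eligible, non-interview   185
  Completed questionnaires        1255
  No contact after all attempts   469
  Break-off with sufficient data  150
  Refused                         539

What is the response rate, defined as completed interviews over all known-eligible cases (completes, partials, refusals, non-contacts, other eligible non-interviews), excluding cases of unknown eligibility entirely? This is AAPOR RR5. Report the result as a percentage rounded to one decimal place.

48.3%

Numerator = 1255
Base = 1255 + 150 + 539 + 469 + 185 = 2598
RR5 = 1255 / 2598 = 0.4831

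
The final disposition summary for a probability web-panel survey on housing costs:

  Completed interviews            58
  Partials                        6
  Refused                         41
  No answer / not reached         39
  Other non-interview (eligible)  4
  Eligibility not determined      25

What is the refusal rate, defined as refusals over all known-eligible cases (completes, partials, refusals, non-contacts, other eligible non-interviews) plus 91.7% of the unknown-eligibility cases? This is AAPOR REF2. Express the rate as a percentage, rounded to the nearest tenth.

Top = 41
Determined eligible = 58 + 6 + 41 + 39 + 4 = 148
Estimated eligible among unknowns = 0.9170 × 25 = 22.93
Base = 148 + 22.93 = 170.93
REF2 = 41 / 170.93 = 0.2399

24.0%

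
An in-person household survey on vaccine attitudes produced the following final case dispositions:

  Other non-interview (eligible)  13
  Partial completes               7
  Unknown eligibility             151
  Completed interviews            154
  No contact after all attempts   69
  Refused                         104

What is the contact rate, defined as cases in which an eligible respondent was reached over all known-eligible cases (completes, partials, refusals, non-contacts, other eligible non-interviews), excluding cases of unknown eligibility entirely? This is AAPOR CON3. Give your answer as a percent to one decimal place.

Top → 154 + 7 + 104 + 13 = 278
Base → 154 + 7 + 104 + 69 + 13 = 347
CON3 = 278 / 347 = 0.8012

80.1%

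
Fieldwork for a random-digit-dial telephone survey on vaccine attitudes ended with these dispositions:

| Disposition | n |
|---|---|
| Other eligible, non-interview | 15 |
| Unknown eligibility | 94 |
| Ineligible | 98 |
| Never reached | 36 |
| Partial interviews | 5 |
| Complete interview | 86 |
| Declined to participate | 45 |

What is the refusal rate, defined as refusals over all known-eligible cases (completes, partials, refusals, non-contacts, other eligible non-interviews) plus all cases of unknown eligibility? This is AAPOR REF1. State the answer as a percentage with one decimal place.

16.0%

Numerator = 45
Denominator = 86 + 5 + 45 + 36 + 15 + 94 = 281
REF1 = 45 / 281 = 0.1601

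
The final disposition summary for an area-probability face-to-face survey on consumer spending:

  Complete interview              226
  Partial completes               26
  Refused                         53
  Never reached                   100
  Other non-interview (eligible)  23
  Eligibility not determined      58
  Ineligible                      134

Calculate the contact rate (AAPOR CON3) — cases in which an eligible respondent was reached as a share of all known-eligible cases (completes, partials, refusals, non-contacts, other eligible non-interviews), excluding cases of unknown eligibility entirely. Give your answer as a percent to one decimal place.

Num → 226 + 26 + 53 + 23 = 328
Denom → 226 + 26 + 53 + 100 + 23 = 428
CON3 = 328 / 428 = 0.7664

76.6%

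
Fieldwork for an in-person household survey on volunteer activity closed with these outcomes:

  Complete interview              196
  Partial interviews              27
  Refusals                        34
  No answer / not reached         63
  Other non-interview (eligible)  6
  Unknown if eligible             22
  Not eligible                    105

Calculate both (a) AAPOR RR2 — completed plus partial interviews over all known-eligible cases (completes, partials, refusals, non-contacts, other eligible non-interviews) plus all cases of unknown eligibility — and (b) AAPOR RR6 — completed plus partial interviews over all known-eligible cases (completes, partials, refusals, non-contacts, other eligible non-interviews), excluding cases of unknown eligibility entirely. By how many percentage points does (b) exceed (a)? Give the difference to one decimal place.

Numerator: 196 + 27 = 223
Base: 196 + 27 + 34 + 63 + 6 + 22 = 348
RR2 = 223 / 348 = 0.6408
Base: 196 + 27 + 34 + 63 + 6 = 326
RR6 = 223 / 326 = 0.6840
Difference = 68.40 − 64.08 = 4.32 percentage points

4.3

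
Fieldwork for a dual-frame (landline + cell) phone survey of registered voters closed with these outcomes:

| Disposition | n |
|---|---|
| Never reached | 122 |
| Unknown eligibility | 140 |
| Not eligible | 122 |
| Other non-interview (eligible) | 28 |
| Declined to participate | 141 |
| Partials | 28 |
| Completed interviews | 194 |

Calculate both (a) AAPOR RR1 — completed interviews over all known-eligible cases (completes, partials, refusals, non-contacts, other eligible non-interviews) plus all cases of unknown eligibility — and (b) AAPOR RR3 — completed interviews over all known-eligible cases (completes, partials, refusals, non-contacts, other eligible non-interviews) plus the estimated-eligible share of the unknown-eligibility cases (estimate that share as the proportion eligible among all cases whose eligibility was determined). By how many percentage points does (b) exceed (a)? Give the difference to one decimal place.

1.3

Top → 194
Base → 194 + 28 + 141 + 122 + 28 + 140 = 653
RR1 = 194 / 653 = 0.2971
Determined eligible → 194 + 28 + 141 + 122 + 28 = 513
e = 513 / (513 + 122) = 513 / 635 = 0.8079
Estimated eligible among unknowns → 0.8079 × 140 = 113.11
Base → 513 + 113.11 = 626.11
RR3 = 194 / 626.11 = 0.3098
Difference = 30.98 − 29.71 = 1.27 percentage points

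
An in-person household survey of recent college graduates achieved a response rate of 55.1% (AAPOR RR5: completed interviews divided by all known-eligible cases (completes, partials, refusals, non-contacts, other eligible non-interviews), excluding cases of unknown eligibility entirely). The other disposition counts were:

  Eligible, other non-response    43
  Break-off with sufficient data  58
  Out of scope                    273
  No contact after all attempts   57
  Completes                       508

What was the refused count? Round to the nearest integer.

RR5 = 508 / D = 0.551
D = 508 / 0.551 = 922.0
Rest of base = 666
refused = 922.0 − 666 ≈ 256

256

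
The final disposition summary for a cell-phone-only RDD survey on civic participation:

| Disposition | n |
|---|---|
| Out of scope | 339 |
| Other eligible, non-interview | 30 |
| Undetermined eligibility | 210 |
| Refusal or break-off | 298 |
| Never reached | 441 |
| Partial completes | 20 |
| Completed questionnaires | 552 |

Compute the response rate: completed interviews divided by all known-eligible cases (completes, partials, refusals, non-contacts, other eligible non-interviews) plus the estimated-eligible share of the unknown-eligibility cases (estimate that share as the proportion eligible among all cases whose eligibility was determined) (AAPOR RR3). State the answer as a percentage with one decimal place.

36.6%

Numerator: 552
Determined eligible: 552 + 20 + 298 + 441 + 30 = 1341
e = 1341 / (1341 + 339) = 1341 / 1680 = 0.7982
e × U: 0.7982 × 210 = 167.62
Denom: 1341 + 167.62 = 1508.62
RR3 = 552 / 1508.62 = 0.3659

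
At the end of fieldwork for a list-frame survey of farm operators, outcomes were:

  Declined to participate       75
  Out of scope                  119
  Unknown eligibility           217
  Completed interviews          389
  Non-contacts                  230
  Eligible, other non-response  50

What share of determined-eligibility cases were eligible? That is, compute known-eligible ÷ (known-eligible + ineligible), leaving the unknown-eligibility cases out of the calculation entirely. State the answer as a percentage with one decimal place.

Eligible (known) → 389 + 75 + 230 + 50 = 744
e = 744 / (744 + 119) = 744 / 863 = 0.8621

86.2%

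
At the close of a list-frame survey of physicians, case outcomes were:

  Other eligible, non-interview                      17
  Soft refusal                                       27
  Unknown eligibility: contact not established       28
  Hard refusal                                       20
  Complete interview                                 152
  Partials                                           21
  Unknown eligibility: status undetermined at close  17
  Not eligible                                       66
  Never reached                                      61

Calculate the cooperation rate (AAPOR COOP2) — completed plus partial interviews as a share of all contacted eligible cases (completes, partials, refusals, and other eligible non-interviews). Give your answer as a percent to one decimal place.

Declined to participate = 20 + 27 = 47
Eligibility not determined = 28 + 17 = 45
Num → 152 + 21 = 173
Base → 152 + 21 + 47 + 17 = 237
COOP2 = 173 / 237 = 0.7300

73.0%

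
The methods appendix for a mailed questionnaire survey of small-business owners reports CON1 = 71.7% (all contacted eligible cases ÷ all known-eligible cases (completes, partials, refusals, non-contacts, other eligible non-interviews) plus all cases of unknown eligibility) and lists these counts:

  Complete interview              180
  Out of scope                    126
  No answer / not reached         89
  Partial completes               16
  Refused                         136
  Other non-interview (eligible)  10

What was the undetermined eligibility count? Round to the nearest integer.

46

Top → 180 + 16 + 136 + 10 = 342
CON1 = 342 / D = 0.717
D = 342 / 0.717 = 477.0
Other denominator terms total 431
undetermined eligibility = 477.0 − 431 ≈ 46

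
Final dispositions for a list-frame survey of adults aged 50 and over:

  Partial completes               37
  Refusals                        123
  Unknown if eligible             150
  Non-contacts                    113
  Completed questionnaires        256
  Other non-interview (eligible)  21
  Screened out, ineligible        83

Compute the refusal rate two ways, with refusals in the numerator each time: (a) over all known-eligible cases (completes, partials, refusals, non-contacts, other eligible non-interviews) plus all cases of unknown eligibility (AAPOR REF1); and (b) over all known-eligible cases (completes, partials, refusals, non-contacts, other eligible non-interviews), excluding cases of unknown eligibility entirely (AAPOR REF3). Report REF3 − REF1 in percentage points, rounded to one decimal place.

Num = 123
Denominator = 256 + 37 + 123 + 113 + 21 + 150 = 700
REF1 = 123 / 700 = 0.1757
Denominator = 256 + 37 + 123 + 113 + 21 = 550
REF3 = 123 / 550 = 0.2236
Difference = 22.36 − 17.57 = 4.79 percentage points

4.8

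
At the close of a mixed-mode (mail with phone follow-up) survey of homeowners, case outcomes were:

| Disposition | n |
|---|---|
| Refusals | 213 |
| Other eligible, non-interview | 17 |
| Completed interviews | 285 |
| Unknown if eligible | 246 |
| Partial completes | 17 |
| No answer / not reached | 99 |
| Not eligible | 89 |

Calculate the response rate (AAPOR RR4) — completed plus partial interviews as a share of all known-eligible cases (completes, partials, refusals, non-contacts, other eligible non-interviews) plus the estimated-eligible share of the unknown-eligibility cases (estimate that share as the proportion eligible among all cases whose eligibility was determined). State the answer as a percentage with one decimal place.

35.7%

Num → 285 + 17 = 302
Known eligible → 285 + 17 + 213 + 99 + 17 = 631
e = 631 / (631 + 89) = 631 / 720 = 0.8764
Estimated eligible among unknowns → 0.8764 × 246 = 215.59
Denom → 631 + 215.59 = 846.59
RR4 = 302 / 846.59 = 0.3567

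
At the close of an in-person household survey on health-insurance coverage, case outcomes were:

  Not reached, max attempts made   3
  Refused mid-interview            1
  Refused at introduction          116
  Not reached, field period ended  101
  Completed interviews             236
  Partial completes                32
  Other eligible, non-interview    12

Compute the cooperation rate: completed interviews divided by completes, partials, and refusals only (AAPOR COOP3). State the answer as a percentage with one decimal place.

Refusals = 116 + 1 = 117
Never reached = 101 + 3 = 104
Numerator → 236
Denom → 236 + 32 + 117 = 385
COOP3 = 236 / 385 = 0.6130

61.3%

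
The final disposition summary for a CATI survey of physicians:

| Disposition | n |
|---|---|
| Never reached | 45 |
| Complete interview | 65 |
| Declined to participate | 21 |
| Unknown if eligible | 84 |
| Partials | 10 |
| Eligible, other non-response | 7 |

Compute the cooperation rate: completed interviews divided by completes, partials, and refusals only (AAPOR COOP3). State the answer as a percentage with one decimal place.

Numerator → 65
Denominator → 65 + 10 + 21 = 96
COOP3 = 65 / 96 = 0.6771

67.7%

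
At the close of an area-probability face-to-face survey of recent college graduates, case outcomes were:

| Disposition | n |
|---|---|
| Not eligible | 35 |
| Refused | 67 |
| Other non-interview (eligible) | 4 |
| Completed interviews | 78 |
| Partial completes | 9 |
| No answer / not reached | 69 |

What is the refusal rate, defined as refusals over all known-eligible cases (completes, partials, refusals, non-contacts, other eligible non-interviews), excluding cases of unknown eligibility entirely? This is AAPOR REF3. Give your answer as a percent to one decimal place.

Num = 67
Base = 78 + 9 + 67 + 69 + 4 = 227
REF3 = 67 / 227 = 0.2952

29.5%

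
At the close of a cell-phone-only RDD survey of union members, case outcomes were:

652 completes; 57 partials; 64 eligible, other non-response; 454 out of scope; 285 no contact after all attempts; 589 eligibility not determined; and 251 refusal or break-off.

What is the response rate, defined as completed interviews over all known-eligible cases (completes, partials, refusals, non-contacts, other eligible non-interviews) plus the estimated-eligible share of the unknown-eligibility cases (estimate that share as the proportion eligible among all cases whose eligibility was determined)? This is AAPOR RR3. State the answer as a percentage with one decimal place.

Num = 652
Eligible (known) = 652 + 57 + 251 + 285 + 64 = 1309
e = 1309 / (1309 + 454) = 1309 / 1763 = 0.7425
Eligible share of unknowns = 0.7425 × 589 = 437.33
Denom = 1309 + 437.33 = 1746.33
RR3 = 652 / 1746.33 = 0.3734

37.3%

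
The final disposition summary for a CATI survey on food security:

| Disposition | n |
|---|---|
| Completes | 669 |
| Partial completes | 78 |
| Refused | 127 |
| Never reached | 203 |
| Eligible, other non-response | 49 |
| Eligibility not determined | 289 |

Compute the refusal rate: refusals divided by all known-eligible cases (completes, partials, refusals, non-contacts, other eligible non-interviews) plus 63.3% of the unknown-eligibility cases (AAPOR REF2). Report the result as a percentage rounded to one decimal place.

Top → 127
Determined eligible → 669 + 78 + 127 + 203 + 49 = 1126
e × U → 0.6330 × 289 = 182.94
Denominator → 1126 + 182.94 = 1308.94
REF2 = 127 / 1308.94 = 0.0970

9.7%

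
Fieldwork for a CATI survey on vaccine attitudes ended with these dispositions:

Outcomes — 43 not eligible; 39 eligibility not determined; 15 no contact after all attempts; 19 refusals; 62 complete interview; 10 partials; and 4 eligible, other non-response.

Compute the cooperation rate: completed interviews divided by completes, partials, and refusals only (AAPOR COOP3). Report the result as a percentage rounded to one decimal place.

Numerator → 62
Base → 62 + 10 + 19 = 91
COOP3 = 62 / 91 = 0.6813

68.1%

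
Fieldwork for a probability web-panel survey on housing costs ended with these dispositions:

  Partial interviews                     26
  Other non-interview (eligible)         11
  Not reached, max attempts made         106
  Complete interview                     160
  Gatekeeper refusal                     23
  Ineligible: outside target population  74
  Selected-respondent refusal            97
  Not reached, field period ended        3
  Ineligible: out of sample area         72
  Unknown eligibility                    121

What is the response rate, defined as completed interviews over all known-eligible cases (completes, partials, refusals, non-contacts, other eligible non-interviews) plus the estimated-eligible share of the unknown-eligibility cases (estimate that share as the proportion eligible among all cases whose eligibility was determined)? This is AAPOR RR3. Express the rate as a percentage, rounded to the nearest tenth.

Refusals = 23 + 97 = 120
No contact after all attempts = 3 + 106 = 109
Out of scope = 74 + 72 = 146
Num = 160
Known eligible = 160 + 26 + 120 + 109 + 11 = 426
e = 426 / (426 + 146) = 426 / 572 = 0.7448
Eligible share of unknowns = 0.7448 × 121 = 90.12
Base = 426 + 90.12 = 516.12
RR3 = 160 / 516.12 = 0.3100

31.0%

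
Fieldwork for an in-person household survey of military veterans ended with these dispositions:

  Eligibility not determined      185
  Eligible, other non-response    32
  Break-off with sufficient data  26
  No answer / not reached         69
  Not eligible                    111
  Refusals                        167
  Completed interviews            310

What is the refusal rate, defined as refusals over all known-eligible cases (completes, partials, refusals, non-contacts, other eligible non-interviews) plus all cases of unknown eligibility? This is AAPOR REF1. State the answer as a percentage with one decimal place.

Num = 167
Denominator = 310 + 26 + 167 + 69 + 32 + 185 = 789
REF1 = 167 / 789 = 0.2117

21.2%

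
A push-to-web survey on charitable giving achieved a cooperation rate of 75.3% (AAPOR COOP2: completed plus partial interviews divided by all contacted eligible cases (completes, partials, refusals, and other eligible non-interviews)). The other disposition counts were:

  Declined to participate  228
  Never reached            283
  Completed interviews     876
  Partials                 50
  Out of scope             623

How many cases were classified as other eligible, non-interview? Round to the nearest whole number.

Top = 876 + 50 = 926
COOP2 = 926 / D = 0.753
D = 926 / 0.753 = 1229.7
Rest of base = 1154
other eligible, non-interview = 1229.7 − 1154 ≈ 76

76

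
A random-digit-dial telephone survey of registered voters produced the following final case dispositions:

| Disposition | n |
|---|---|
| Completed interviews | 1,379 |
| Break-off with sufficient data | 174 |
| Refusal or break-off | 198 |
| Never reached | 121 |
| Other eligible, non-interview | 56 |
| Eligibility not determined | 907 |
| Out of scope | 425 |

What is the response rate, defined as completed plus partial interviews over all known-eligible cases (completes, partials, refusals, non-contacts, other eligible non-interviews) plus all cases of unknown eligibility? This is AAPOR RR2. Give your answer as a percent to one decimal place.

54.8%

Num → 1379 + 174 = 1553
Base → 1379 + 174 + 198 + 121 + 56 + 907 = 2835
RR2 = 1553 / 2835 = 0.5478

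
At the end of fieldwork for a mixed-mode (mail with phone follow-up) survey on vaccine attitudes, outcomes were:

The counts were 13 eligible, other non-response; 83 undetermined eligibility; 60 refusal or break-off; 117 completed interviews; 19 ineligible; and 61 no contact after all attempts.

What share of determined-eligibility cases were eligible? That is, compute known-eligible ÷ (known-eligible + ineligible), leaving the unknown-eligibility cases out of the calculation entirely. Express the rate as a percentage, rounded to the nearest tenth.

93.0%

Known eligible: 117 + 60 + 61 + 13 = 251
e = 251 / (251 + 19) = 251 / 270 = 0.9296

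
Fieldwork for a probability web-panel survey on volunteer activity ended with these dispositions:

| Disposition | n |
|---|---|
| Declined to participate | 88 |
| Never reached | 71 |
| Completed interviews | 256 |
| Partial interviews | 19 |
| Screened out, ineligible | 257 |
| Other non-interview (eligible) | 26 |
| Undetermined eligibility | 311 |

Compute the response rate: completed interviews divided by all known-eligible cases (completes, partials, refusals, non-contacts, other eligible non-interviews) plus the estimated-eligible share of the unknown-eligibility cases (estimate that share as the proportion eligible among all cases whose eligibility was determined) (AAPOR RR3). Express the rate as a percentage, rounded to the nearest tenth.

38.8%

Numerator = 256
Determined eligible = 256 + 19 + 88 + 71 + 26 = 460
e = 460 / (460 + 257) = 460 / 717 = 0.6416
e × U = 0.6416 × 311 = 199.54
Base = 460 + 199.54 = 659.54
RR3 = 256 / 659.54 = 0.3881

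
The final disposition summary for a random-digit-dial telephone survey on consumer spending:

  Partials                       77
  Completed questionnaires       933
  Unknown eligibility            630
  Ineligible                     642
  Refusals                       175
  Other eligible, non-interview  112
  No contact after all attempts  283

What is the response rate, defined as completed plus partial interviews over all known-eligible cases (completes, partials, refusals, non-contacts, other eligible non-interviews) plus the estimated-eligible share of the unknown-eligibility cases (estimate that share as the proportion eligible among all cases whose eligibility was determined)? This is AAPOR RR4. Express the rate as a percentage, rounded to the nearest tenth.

49.8%

Numerator = 933 + 77 = 1010
Eligible (known) = 933 + 77 + 175 + 283 + 112 = 1580
e = 1580 / (1580 + 642) = 1580 / 2222 = 0.7111
Eligible share of unknowns = 0.7111 × 630 = 447.99
Denom = 1580 + 447.99 = 2027.99
RR4 = 1010 / 2027.99 = 0.4980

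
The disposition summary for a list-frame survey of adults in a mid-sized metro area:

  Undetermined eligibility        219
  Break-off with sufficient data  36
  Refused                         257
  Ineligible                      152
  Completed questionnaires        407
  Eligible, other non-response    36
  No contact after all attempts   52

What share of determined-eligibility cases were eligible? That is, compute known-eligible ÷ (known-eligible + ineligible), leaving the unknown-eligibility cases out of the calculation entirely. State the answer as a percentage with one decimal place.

Determined eligible → 407 + 36 + 257 + 52 + 36 = 788
e = 788 / (788 + 152) = 788 / 940 = 0.8383

83.8%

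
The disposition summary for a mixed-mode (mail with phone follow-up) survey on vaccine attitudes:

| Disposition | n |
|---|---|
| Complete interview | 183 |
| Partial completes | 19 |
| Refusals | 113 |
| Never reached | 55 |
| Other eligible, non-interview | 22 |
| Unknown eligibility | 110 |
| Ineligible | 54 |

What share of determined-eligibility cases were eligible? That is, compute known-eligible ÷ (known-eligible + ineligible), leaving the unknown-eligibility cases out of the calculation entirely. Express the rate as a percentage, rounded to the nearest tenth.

87.9%

Known eligible: 183 + 19 + 113 + 55 + 22 = 392
e = 392 / (392 + 54) = 392 / 446 = 0.8789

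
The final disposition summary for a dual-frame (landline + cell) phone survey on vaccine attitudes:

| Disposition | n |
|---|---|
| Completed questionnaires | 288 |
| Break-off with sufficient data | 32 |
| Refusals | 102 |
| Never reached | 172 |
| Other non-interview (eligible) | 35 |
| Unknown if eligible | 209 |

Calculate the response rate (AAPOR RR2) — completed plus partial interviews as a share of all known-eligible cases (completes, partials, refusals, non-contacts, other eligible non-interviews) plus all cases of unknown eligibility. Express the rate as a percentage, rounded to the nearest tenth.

Numerator → 288 + 32 = 320
Denom → 288 + 32 + 102 + 172 + 35 + 209 = 838
RR2 = 320 / 838 = 0.3819

38.2%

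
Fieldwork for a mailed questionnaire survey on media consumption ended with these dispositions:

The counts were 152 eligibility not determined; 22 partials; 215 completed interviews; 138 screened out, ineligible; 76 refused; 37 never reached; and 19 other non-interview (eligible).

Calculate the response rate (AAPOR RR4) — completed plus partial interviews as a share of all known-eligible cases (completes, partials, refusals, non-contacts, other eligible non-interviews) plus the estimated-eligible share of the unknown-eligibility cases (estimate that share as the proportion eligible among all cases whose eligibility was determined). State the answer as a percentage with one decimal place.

49.4%

Top → 215 + 22 = 237
Eligible (known) → 215 + 22 + 76 + 37 + 19 = 369
e = 369 / (369 + 138) = 369 / 507 = 0.7278
Estimated eligible among unknowns → 0.7278 × 152 = 110.63
Denom → 369 + 110.63 = 479.63
RR4 = 237 / 479.63 = 0.4941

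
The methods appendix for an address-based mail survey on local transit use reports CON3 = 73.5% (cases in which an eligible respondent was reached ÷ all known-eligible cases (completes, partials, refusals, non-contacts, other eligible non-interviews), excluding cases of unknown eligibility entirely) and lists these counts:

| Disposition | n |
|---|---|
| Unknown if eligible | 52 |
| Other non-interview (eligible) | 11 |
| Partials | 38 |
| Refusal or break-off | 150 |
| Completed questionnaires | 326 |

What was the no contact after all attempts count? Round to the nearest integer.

Numerator → 326 + 38 + 150 + 11 = 525
CON3 = 525 / D = 0.735
D = 525 / 0.735 = 714.3
Remaining denominator categories sum to 525
no contact after all attempts = 714.3 − 525 ≈ 189

189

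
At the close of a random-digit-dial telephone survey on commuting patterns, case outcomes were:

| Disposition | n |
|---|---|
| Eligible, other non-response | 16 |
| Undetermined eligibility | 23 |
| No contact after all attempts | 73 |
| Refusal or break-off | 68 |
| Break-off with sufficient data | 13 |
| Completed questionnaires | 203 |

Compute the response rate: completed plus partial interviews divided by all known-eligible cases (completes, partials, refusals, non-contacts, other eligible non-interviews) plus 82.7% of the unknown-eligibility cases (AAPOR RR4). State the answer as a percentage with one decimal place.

55.1%

Top: 203 + 13 = 216
Known eligible: 203 + 13 + 68 + 73 + 16 = 373
Eligible share of unknowns: 0.8270 × 23 = 19.02
Denom: 373 + 19.02 = 392.02
RR4 = 216 / 392.02 = 0.5510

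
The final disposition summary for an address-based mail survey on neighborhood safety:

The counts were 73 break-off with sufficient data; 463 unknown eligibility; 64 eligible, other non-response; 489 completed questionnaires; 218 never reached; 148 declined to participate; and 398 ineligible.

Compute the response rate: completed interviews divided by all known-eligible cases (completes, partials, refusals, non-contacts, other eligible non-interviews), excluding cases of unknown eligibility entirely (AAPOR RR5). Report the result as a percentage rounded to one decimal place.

Numerator → 489
Denominator → 489 + 73 + 148 + 218 + 64 = 992
RR5 = 489 / 992 = 0.4929

49.3%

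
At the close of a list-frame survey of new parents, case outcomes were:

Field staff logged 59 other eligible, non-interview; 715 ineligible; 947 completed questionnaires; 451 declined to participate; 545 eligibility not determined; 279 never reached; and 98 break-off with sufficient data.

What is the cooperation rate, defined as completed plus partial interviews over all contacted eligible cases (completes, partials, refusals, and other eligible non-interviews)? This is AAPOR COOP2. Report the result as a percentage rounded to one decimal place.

67.2%

Num = 947 + 98 = 1045
Denom = 947 + 98 + 451 + 59 = 1555
COOP2 = 1045 / 1555 = 0.6720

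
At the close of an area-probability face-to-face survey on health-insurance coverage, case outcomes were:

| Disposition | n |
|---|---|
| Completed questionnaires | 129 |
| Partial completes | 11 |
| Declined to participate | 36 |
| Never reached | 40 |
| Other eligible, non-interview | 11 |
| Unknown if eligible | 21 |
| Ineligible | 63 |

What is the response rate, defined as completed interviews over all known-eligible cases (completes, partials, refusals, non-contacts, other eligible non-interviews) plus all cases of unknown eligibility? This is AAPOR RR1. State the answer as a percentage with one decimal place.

52.0%

Num: 129
Denominator: 129 + 11 + 36 + 40 + 11 + 21 = 248
RR1 = 129 / 248 = 0.5202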